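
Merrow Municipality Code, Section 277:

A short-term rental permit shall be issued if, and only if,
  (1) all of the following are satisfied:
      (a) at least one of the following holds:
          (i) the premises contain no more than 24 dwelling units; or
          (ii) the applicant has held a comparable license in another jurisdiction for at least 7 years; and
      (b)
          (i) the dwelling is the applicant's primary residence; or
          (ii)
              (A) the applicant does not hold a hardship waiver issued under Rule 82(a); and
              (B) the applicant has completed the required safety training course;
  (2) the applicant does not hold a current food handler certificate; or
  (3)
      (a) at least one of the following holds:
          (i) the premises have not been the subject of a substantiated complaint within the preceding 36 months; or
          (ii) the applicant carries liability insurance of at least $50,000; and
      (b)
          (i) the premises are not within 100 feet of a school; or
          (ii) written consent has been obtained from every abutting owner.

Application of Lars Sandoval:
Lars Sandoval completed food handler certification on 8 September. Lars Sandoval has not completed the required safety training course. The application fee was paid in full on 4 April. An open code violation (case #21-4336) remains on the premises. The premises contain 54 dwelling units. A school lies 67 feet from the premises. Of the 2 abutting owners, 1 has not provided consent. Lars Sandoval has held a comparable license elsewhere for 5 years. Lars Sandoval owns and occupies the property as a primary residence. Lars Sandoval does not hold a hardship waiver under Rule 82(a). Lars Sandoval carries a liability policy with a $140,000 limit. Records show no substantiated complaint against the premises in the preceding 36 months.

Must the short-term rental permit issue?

(i) ≤ 24 units — fails.
(ii) prior license ≥ 7 yr — not met.
(a) = F OR F = false.
(i) primary residence — satisfied.
(A) not (hardship waiver) — met.
(B) safety training — fails.
(ii) = T AND F = false.
So (b) is satisfied (T OR F).
(1): F AND T → false.
(2) not (food handler cert.) — fails.
(i) no complaint in 36 mo. — met.
(ii) insurance ≥ $50,000 — satisfied.
(a) = T OR T = true.
(i) ≥100 ft from school — not met.
(ii) all abutters consent — fails.
(b): F OR F → false.
(3) = T AND F = false.
Overall: F OR F OR F → false.

No — denied.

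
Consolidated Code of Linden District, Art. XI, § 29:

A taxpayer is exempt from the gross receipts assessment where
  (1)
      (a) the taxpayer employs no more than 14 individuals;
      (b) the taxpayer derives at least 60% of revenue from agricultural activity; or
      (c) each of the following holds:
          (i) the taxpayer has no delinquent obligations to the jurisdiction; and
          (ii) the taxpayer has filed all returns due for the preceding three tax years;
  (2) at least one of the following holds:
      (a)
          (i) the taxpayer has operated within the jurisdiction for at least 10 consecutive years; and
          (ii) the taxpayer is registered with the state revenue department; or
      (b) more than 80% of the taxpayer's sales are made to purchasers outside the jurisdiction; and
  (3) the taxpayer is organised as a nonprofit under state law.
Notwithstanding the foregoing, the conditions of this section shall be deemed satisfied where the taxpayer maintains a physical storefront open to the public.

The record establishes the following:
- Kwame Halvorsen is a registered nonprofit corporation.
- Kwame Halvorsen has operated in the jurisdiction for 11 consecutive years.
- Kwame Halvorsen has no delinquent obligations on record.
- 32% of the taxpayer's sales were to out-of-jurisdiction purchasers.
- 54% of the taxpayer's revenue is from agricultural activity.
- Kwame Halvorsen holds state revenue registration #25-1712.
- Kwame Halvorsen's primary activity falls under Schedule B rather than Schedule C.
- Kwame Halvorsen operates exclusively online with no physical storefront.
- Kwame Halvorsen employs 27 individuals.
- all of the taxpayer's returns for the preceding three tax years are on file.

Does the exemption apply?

(a) ≤ 14 employees — not satisfied.
(b) ≥60% agricultural — not satisfied.
(i) no delinquency — met.
(ii) returns current — met.
So (c) is satisfied (T AND T).
(1) = F OR F OR T = true.
(i) ≥ 10 yrs in jurisdiction — satisfied.
(ii) state-registered — holds.
So (a) is satisfied (T AND T).
(b) >80% out-of-jur. sales — not satisfied.
(2) = T OR F = true.
(3) nonprofit — satisfied.
Overall = T AND T AND T = true.
Exception (has storefront) — not satisfied.
Result: main true OR exception false → true.

Yes — exempt.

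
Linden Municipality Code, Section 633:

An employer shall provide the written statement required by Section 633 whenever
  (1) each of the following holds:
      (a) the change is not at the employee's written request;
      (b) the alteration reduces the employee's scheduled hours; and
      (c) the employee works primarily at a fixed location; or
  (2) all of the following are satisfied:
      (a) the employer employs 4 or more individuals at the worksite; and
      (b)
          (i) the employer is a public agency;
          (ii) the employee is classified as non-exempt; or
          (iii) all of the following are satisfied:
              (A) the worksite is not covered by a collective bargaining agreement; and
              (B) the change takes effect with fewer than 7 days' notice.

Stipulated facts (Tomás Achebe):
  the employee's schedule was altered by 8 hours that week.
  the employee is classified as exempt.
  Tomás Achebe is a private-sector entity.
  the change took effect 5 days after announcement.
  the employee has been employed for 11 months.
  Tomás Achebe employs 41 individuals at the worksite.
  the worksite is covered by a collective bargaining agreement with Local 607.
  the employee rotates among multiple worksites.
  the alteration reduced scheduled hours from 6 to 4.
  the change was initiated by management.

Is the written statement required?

No — not required.

(a) not employee-requested — met.
(b) hours reduced — met.
(c) fixed location — fails.
(1): T AND T AND F → false.
(a) ≥ 4 at site — met.
(i) public agency — not met.
(ii) non-exempt — fails.
(A) no CBA — not satisfied.
(B) < 7 days' notice — met.
(iii) = F AND T = false.
(b): F OR F OR F → false.
(2) = T AND F = false.
So Overall is not satisfied (F OR F).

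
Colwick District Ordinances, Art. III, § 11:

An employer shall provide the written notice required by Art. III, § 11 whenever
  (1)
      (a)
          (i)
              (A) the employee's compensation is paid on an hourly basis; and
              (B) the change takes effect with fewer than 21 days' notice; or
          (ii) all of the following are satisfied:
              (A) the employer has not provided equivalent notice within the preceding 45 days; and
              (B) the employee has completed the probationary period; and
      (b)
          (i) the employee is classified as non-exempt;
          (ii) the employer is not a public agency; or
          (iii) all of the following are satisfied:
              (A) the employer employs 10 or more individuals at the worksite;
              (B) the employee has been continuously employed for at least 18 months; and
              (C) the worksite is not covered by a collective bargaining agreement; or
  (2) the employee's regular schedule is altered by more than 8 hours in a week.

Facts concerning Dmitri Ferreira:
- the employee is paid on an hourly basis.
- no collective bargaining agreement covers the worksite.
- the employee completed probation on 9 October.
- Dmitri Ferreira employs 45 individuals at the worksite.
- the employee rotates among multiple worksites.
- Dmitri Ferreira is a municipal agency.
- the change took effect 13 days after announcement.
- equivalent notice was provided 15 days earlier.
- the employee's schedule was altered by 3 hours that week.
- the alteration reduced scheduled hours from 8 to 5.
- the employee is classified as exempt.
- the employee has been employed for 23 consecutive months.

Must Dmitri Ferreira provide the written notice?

Yes — required.

(A) hourly-paid — met.
(B) < 21 days' notice — satisfied.
(i): T AND T → true.
(A) no recent notice — not met.
(B) past probation — satisfied.
So (ii) is not satisfied (F AND T).
(a): T OR F → true.
(i) non-exempt — not satisfied.
(ii) not (public agency) — fails.
(A) ≥ 10 at site — holds.
(B) tenure ≥ 18 mo. — satisfied.
(C) no CBA — met.
(iii): T AND T AND T → true.
(b): F OR F OR T → true.
(1) = T AND T = true.
(2) schedule shift > 8h — fails.
Overall: T OR F → true.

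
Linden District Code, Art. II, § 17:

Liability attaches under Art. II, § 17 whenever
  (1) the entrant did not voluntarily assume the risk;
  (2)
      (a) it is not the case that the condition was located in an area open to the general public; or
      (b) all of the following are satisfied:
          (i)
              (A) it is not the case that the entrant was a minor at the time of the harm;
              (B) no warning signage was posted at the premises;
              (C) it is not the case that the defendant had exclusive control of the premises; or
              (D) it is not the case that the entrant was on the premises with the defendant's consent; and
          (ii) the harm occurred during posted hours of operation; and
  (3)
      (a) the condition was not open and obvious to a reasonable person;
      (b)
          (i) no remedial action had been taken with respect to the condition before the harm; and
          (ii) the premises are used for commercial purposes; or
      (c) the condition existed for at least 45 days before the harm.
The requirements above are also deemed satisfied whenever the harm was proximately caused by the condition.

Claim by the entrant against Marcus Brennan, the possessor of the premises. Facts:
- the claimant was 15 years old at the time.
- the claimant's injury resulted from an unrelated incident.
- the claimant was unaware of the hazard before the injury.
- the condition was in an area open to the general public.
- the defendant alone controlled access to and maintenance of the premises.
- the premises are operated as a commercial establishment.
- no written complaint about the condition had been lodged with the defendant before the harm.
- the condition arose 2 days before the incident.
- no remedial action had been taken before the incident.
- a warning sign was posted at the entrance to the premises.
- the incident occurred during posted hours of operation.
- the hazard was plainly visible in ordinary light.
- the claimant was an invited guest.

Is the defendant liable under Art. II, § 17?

No — not liable.

(1) no assumed risk — holds.
(a) not (public area) — not met.
(A) not (entrant a minor) — not satisfied.
(B) no signage posted — fails.
(C) not (exclusive control) — not satisfied.
(D) not (consent to enter) — fails.
(i) = F OR F OR F OR F = false.
(ii) during posted hours — holds.
(b): F AND T → false.
So (2) is not satisfied (F OR F).
(a) not open/obvious — not satisfied.
(i) no remedial action — met.
(ii) commercial use — satisfied.
(b) = T AND T = true.
(c) condition ≥45 days old — fails.
(3): F OR T OR F → true.
Overall: T AND F AND T → false.
Exception (proximate cause) — not satisfied.
Result: main false OR exception false → false.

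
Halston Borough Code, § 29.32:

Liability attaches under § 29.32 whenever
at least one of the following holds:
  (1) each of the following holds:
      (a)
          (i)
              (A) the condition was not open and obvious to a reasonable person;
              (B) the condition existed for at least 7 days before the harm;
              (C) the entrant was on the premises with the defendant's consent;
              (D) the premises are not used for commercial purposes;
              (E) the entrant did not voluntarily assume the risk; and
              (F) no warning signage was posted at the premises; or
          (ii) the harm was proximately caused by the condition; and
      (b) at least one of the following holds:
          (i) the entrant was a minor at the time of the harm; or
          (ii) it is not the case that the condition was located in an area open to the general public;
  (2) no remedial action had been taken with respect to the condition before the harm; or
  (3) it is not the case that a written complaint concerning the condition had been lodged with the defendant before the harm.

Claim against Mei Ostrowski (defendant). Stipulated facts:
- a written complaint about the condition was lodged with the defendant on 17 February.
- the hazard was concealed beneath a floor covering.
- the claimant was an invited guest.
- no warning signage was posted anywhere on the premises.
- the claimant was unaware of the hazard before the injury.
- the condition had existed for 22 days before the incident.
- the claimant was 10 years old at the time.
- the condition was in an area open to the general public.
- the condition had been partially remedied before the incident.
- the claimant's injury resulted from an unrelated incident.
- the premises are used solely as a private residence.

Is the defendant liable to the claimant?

Yes — liable.

(A) not open/obvious — holds.
(B) condition ≥7 days old — met.
(C) consent to enter — holds.
(D) not (commercial use) — satisfied.
(E) no assumed risk — holds.
(F) no signage posted — holds.
(i) = T AND T AND T AND T AND T AND T = true.
(ii) proximate cause — not met.
(a) = T OR F = true.
(i) entrant a minor — holds.
(ii) not (public area) — not met.
So (b) is satisfied (T OR F).
(1): T AND T → true.
(2) no remedial action — not met.
(3) not (complaint lodged) — not met.
Overall = T OR F OR F = true.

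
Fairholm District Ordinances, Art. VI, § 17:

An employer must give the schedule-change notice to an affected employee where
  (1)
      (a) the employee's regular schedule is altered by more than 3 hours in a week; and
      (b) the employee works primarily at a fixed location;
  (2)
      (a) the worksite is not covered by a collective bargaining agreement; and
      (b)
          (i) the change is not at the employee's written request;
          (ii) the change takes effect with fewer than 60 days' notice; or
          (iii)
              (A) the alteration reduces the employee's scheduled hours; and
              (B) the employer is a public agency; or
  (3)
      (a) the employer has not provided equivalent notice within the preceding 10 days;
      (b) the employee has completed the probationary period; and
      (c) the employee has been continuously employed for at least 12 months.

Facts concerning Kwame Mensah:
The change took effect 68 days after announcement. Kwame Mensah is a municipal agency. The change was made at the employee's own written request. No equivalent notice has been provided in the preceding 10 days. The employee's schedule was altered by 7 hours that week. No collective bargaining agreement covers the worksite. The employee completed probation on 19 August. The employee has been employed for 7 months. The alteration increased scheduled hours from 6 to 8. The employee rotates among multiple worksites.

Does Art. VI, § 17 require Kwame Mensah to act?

No — not required.

(a) schedule shift > 3h — satisfied.
(b) fixed location — fails.
(1) = T AND F = false.
(a) no CBA — holds.
(i) not employee-requested — fails.
(ii) < 60 days' notice — not met.
(A) hours reduced — not met.
(B) public agency — satisfied.
(iii): F AND T → false.
So (b) is not satisfied (F OR F OR F).
So (2) is not satisfied (T AND F).
(a) no recent notice — met.
(b) past probation — holds.
(c) tenure ≥ 12 mo. — not satisfied.
(3): T AND T AND F → false.
Overall = F OR F OR F = false.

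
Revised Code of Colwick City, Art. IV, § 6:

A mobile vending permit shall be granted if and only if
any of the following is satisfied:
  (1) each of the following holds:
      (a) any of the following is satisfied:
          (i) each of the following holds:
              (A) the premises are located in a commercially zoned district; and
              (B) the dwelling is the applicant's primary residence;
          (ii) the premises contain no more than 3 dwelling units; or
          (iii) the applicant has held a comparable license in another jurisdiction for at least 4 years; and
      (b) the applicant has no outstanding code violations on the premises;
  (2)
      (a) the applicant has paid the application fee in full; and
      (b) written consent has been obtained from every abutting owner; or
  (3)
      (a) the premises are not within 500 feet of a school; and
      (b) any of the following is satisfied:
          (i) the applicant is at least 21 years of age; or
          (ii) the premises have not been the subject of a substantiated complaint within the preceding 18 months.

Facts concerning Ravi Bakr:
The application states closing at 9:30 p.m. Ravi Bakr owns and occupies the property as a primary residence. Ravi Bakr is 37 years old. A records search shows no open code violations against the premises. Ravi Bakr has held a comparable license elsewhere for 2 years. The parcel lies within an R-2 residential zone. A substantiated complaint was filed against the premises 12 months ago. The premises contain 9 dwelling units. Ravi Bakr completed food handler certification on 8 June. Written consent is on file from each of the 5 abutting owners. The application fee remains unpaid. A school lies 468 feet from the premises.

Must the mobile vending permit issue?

No — denied.

(A) commercially zoned — not met.
(B) primary residence — met.
(i) = F AND T = false.
(ii) ≤ 3 units — not met.
(iii) prior license ≥ 4 yr — not met.
So (a) is not satisfied (F OR F OR F).
(b) no code violations — holds.
So (1) is not satisfied (F AND T).
(a) fee paid — fails.
(b) all abutters consent — met.
(2) = F AND T = false.
(a) ≥500 ft from school — not met.
(i) age ≥ 21 — met.
(ii) no complaint in 18 mo. — not met.
So (b) is satisfied (T OR F).
(3): F AND T → false.
Overall = F OR F OR F = false.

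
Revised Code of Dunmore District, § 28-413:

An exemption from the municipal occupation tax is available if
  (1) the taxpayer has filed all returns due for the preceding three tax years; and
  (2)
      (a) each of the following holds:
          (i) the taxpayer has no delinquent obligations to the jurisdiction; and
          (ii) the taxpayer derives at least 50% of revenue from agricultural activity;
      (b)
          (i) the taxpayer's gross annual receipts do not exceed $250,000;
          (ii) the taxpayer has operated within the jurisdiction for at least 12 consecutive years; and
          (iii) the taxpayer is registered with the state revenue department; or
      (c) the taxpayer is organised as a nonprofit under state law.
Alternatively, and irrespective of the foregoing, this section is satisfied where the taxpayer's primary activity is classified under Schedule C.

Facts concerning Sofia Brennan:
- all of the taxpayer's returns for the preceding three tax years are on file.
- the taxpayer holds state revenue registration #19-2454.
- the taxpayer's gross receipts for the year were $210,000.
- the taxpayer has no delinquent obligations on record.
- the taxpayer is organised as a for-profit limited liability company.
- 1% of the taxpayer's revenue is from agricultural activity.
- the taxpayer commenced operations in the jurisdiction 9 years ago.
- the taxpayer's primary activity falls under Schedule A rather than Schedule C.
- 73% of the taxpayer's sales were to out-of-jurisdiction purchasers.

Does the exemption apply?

No — not exempt.

(1) returns current — met.
(i) no delinquency — met.
(ii) ≥50% agricultural — fails.
(a): T AND F → false.
(i) receipts ≤ $250,000 — holds.
(ii) ≥ 12 yrs in jurisdiction — not met.
(iii) state-registered — met.
(b) = T AND F AND T = false.
(c) nonprofit — not satisfied.
So (2) is not satisfied (F OR F OR F).
Overall: T AND F → false.
Exception (Schedule C activity) — not satisfied.
Result: main false OR exception false → false.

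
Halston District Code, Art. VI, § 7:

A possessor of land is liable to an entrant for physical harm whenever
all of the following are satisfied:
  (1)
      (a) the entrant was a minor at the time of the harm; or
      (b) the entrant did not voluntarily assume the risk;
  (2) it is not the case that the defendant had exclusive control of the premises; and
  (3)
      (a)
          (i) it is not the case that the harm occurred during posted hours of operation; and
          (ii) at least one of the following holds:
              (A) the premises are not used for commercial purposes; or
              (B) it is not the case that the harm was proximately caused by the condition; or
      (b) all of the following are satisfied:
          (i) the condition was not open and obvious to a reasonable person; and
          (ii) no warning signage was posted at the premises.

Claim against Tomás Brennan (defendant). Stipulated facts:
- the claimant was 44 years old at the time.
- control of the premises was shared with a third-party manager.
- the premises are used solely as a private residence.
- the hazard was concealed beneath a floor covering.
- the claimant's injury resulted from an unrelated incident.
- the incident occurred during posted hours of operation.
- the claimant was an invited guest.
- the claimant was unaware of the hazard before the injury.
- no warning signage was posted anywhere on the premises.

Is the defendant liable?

Yes — liable.

(a) entrant a minor — fails.
(b) no assumed risk — met.
(1): F OR T → true.
(2) not (exclusive control) — holds.
(i) not (during posted hours) — fails.
(A) not (commercial use) — met.
(B) not (proximate cause) — satisfied.
(ii) = T OR T = true.
So (a) is not satisfied (F AND T).
(i) not open/obvious — met.
(ii) no signage posted — met.
(b) = T AND T = true.
(3) = F OR T = true.
Overall = T AND T AND T = true.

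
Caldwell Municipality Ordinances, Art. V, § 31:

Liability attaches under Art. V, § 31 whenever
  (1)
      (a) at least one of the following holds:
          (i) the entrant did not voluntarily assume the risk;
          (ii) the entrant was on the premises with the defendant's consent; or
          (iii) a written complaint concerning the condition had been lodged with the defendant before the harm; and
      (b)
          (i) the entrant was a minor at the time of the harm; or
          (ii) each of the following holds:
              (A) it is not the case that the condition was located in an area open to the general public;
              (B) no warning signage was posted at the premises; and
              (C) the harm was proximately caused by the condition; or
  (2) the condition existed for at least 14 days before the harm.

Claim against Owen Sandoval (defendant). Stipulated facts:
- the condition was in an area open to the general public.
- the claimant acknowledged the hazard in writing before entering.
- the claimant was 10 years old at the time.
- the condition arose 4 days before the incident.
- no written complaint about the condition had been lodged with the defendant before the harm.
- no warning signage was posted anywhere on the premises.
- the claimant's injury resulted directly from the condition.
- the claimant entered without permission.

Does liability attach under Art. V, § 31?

(i) no assumed risk — fails.
(ii) consent to enter — fails.
(iii) complaint lodged — not satisfied.
(a) = F OR F OR F = false.
(i) entrant a minor — satisfied.
(A) not (public area) — not satisfied.
(B) no signage posted — met.
(C) proximate cause — met.
(ii) = F AND T AND T = false.
So (b) is satisfied (T OR F).
So (1) is not satisfied (F AND T).
(2) condition ≥14 days old — fails.
So Overall is not satisfied (F OR F).

No — not liable.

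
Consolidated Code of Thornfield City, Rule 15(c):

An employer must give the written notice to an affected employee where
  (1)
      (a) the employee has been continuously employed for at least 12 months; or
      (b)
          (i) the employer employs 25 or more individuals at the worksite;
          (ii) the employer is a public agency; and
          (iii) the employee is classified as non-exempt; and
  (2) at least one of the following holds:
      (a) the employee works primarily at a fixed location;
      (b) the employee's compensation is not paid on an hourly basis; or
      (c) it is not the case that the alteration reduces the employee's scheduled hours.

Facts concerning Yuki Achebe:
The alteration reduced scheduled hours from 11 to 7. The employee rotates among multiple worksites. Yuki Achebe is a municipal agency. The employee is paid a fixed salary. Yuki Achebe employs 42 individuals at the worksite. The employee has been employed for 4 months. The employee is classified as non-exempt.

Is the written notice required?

Yes — required.

(a) tenure ≥ 12 mo. — not satisfied.
(i) ≥ 25 at site — met.
(ii) public agency — met.
(iii) non-exempt — met.
(b): T AND T AND T → true.
(1) = F OR T = true.
(a) fixed location — not met.
(b) not (hourly-paid) — holds.
(c) not (hours reduced) — not met.
(2): F OR T OR F → true.
Overall = T AND T = true.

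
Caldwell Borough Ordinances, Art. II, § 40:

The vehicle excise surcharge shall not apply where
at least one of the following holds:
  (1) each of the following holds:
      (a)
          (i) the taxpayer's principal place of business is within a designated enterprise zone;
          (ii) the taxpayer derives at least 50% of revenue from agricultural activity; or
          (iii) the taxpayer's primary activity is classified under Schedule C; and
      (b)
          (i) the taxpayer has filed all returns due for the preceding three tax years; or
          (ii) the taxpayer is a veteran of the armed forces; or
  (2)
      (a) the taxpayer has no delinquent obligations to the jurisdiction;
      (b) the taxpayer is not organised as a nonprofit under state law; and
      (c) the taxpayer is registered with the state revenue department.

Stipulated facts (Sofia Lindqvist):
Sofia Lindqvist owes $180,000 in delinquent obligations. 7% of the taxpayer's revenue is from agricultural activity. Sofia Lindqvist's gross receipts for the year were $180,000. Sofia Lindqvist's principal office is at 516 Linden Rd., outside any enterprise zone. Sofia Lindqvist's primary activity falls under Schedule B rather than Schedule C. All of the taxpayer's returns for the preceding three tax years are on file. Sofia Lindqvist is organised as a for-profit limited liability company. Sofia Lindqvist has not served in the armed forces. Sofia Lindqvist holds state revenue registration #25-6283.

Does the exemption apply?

No — not exempt.

(i) in enterprise zone — fails.
(ii) ≥50% agricultural — fails.
(iii) Schedule C activity — not satisfied.
(a): F OR F OR F → false.
(i) returns current — holds.
(ii) veteran — fails.
So (b) is satisfied (T OR F).
(1) = F AND T = false.
(a) no delinquency — not met.
(b) not (nonprofit) — met.
(c) state-registered — met.
(2): F AND T AND T → false.
So Overall is not satisfied (F OR F).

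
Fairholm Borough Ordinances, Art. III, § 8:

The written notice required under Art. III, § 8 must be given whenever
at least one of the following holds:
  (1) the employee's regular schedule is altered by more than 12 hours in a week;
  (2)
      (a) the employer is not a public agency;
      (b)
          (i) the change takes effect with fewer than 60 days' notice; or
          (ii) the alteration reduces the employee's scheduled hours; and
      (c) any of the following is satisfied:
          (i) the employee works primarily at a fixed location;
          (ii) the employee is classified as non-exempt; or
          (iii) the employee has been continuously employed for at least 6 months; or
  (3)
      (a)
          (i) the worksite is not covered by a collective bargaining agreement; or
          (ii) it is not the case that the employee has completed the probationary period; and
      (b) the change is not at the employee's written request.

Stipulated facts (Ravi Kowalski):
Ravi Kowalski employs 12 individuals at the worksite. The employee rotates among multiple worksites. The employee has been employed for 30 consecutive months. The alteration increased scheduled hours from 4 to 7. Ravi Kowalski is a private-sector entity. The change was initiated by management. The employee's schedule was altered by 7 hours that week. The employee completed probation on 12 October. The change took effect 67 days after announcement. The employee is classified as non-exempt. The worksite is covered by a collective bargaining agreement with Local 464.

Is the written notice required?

No — not required.

(1) schedule shift > 12h — not met.
(a) not (public agency) — met.
(i) < 60 days' notice — fails.
(ii) hours reduced — not met.
(b) = F OR F = false.
(i) fixed location — not satisfied.
(ii) non-exempt — satisfied.
(iii) tenure ≥ 6 mo. — met.
(c): F OR T OR T → true.
(2) = T AND F AND T = false.
(i) no CBA — not met.
(ii) not (past probation) — fails.
(a) = F OR F = false.
(b) not employee-requested — met.
(3): F AND T → false.
Overall = F OR F OR F = false.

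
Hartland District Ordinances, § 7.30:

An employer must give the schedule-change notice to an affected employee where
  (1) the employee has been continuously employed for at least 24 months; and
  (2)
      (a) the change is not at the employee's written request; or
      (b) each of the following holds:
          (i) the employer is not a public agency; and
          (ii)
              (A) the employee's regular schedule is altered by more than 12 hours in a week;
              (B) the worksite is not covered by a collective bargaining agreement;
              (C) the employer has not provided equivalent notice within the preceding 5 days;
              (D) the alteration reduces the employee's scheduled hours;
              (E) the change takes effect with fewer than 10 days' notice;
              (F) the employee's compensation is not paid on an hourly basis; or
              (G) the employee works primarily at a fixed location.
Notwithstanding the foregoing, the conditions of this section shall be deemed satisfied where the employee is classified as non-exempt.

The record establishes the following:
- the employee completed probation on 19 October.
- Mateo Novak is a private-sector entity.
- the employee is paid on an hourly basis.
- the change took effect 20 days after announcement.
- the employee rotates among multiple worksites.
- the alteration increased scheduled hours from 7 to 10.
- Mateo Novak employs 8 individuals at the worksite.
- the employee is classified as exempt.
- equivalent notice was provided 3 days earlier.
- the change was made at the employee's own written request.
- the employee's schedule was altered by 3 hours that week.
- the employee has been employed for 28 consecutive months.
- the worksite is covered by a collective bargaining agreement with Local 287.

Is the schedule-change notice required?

(1) tenure ≥ 24 mo. — met.
(a) not employee-requested — fails.
(i) not (public agency) — holds.
(A) schedule shift > 12h — not satisfied.
(B) no CBA — not satisfied.
(C) no recent notice — fails.
(D) hours reduced — not met.
(E) < 10 days' notice — fails.
(F) not (hourly-paid) — not met.
(G) fixed location — not met.
(ii): F OR F OR F OR F OR F OR F OR F → false.
(b): T AND F → false.
So (2) is not satisfied (F OR F).
So Overall is not satisfied (T AND F).
Exception (non-exempt) — not satisfied.
Result: main false OR exception false → false.

No — not required.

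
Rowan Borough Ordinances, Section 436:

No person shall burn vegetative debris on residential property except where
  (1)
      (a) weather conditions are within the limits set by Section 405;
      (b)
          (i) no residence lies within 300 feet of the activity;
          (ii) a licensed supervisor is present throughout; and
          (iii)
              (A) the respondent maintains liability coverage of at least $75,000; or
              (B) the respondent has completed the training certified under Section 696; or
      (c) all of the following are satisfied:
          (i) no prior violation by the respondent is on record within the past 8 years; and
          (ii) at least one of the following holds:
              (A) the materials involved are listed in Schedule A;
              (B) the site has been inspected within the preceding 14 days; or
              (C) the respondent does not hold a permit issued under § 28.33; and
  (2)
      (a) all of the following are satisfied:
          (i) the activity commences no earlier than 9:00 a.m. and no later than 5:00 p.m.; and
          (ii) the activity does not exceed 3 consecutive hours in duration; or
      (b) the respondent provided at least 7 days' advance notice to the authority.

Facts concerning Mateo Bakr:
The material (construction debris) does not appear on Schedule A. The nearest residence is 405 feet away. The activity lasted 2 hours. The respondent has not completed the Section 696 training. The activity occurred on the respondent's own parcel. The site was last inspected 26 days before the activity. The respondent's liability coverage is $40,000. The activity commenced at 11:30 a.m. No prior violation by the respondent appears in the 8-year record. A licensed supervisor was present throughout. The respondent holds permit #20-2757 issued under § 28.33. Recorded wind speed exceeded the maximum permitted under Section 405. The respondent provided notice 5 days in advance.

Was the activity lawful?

No — unlawful.

(a) weather ok — fails.
(i) no residence in 300 ft — satisfied.
(ii) supervisor present — holds.
(A) coverage ≥ $75,000 — fails.
(B) training certified — not met.
(iii) = F OR F = false.
So (b) is not satisfied (T AND T AND F).
(i) no prior violation — holds.
(A) Schedule A material — not met.
(B) site inspected — fails.
(C) not (holds permit) — fails.
(ii) = F OR F OR F = false.
(c) = T AND F = false.
(1) = F OR F OR F = false.
(i) start within hours — satisfied.
(ii) ≤ 3 hrs duration — satisfied.
(a) = T AND T = true.
(b) ≥7 days' notice — not met.
(2) = T OR F = true.
Overall = F AND T = false.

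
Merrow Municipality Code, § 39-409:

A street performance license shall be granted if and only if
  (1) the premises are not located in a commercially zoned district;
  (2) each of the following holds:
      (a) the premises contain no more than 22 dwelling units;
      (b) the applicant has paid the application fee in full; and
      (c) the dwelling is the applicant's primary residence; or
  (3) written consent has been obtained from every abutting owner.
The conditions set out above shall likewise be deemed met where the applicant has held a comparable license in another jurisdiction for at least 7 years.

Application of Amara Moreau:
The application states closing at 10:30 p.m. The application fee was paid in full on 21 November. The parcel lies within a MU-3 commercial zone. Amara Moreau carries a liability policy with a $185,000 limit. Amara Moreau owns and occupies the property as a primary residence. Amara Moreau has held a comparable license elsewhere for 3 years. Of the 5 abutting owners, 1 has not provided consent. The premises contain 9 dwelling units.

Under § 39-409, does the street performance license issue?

Yes — granted.

(1) not (commercially zoned) — not satisfied.
(a) ≤ 22 units — met.
(b) fee paid — met.
(c) primary residence — holds.
So (2) is satisfied (T AND T AND T).
(3) all abutters consent — not met.
Overall = F OR T OR F = true.
Exception (prior license ≥ 7 yr) — not satisfied.
Result: main true OR exception false → true.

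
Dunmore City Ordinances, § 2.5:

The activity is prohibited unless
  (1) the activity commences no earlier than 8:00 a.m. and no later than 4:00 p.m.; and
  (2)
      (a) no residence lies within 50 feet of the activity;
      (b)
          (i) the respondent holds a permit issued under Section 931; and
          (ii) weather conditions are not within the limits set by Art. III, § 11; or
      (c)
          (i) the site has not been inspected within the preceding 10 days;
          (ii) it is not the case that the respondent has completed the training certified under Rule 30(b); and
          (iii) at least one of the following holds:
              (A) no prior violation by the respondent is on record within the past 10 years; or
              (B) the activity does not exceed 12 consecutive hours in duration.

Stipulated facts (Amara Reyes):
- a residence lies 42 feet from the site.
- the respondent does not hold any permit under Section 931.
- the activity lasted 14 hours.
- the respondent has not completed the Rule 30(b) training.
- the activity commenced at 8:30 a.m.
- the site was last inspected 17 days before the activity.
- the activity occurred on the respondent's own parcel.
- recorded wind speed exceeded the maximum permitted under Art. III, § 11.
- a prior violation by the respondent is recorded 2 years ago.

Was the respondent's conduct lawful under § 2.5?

(1) start within hours — holds.
(a) no residence in 50 ft — fails.
(i) holds permit — fails.
(ii) not (weather ok) — met.
(b) = F AND T = false.
(i) not (site inspected) — holds.
(ii) not (training certified) — met.
(A) no prior violation — not met.
(B) ≤ 12 hrs duration — not met.
(iii): F OR F → false.
So (c) is not satisfied (T AND T AND F).
So (2) is not satisfied (F OR F OR F).
So Overall is not satisfied (T AND F).

No — unlawful.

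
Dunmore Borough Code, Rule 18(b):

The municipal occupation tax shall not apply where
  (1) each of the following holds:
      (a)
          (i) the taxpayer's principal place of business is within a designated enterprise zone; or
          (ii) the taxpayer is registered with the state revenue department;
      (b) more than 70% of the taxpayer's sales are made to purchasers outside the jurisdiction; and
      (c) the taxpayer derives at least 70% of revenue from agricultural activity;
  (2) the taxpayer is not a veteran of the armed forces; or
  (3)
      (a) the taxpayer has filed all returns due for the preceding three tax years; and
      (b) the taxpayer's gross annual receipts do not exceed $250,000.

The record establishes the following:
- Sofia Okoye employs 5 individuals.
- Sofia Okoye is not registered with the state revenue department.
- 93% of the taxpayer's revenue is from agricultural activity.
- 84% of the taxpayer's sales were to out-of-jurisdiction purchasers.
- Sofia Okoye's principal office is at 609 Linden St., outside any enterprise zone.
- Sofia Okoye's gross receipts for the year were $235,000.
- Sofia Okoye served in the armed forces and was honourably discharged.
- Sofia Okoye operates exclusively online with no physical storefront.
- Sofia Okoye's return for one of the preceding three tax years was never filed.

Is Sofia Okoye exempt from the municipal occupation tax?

No — not exempt.

(i) in enterprise zone — not met.
(ii) state-registered — not satisfied.
(a) = F OR F = false.
(b) >70% out-of-jur. sales — met.
(c) ≥70% agricultural — holds.
So (1) is not satisfied (F AND T AND T).
(2) not (veteran) — not satisfied.
(a) returns current — not satisfied.
(b) receipts ≤ $250,000 — holds.
(3) = F AND T = false.
Overall = F OR F OR F = false.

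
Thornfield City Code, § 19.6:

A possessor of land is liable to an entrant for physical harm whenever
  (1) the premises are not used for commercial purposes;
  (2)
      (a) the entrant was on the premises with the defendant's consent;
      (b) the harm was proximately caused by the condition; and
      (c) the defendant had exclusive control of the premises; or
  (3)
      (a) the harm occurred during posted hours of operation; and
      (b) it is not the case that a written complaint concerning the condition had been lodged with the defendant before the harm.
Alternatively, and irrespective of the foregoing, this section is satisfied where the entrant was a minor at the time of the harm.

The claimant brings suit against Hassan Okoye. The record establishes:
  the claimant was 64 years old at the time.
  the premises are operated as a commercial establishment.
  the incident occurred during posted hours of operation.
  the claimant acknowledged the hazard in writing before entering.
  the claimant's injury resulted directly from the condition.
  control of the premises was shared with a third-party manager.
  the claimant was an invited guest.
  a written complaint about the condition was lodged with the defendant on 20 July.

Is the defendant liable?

No — not liable.

(1) not (commercial use) — fails.
(a) consent to enter — met.
(b) proximate cause — met.
(c) exclusive control — not met.
So (2) is not satisfied (T AND T AND F).
(a) during posted hours — satisfied.
(b) not (complaint lodged) — fails.
(3): T AND F → false.
So Overall is not satisfied (F OR F OR F).
Exception (entrant a minor) — not satisfied.
Result: main false OR exception false → false.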